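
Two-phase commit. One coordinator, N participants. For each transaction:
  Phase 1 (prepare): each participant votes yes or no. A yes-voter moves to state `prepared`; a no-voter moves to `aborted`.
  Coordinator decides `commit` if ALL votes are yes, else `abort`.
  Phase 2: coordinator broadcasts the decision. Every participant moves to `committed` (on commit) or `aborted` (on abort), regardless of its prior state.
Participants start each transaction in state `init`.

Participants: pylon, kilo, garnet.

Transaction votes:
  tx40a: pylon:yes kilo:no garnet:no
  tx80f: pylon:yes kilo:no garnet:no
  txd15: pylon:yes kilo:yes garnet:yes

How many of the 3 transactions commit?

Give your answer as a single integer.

Answer: 1

Derivation:
tx40a: no from kilo, garnet -> abort (commits=0)
tx80f: no from kilo, garnet -> abort (commits=0)
txd15: all yes -> commit (commits=1)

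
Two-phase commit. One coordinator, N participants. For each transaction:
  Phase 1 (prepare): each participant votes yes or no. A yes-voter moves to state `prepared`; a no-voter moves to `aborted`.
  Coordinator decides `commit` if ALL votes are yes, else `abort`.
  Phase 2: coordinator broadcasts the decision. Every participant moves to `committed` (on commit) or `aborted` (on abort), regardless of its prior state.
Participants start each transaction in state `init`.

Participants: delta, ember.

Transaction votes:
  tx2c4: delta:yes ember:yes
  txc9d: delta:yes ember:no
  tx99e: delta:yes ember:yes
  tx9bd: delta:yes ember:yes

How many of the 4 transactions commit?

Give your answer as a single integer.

Answer: 3

Derivation:
tx2c4: all yes -> commit (commits=1)
txc9d: no from ember -> abort (commits=1)
tx99e: all yes -> commit (commits=2)
tx9bd: all yes -> commit (commits=3)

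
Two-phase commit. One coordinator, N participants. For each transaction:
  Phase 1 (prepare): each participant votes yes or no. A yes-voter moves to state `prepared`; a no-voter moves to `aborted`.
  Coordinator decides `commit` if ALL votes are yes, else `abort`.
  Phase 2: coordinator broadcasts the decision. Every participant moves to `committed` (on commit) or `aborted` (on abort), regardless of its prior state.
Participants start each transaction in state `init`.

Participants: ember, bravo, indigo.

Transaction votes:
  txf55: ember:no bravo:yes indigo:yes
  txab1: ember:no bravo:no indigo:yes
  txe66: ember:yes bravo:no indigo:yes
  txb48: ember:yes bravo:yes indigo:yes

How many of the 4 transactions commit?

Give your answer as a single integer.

Answer: 1

Derivation:
txf55: no from ember -> abort (commits=0)
txab1: no from ember, bravo -> abort (commits=0)
txe66: no from bravo -> abort (commits=0)
txb48: all yes -> commit (commits=1)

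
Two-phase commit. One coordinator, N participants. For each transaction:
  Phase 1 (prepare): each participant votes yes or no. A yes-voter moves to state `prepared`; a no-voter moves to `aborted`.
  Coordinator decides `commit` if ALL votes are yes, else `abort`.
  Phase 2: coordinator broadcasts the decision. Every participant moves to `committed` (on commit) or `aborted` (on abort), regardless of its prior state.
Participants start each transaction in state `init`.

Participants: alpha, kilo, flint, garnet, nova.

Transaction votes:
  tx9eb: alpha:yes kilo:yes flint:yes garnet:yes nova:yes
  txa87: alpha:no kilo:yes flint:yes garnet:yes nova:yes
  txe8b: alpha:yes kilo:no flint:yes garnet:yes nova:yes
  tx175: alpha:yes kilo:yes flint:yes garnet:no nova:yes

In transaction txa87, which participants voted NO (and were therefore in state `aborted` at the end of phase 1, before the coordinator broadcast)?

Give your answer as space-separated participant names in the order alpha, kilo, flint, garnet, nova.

Answer: alpha

Derivation:
Txn txa87 phase 1: alpha no -> aborted; kilo yes -> prepared; flint yes -> prepared; garnet yes -> prepared; nova yes -> prepared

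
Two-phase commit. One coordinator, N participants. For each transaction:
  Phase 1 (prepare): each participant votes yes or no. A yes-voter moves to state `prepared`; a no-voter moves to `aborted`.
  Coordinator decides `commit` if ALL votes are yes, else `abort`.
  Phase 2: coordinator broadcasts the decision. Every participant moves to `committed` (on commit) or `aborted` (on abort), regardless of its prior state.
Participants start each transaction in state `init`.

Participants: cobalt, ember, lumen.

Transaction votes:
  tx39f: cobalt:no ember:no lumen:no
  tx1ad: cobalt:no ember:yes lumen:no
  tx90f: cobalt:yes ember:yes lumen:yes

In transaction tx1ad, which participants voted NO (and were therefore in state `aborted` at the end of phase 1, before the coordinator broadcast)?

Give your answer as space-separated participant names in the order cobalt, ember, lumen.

Txn tx1ad phase 1: cobalt no -> aborted; ember yes -> prepared; lumen no -> aborted

Answer: cobalt lumen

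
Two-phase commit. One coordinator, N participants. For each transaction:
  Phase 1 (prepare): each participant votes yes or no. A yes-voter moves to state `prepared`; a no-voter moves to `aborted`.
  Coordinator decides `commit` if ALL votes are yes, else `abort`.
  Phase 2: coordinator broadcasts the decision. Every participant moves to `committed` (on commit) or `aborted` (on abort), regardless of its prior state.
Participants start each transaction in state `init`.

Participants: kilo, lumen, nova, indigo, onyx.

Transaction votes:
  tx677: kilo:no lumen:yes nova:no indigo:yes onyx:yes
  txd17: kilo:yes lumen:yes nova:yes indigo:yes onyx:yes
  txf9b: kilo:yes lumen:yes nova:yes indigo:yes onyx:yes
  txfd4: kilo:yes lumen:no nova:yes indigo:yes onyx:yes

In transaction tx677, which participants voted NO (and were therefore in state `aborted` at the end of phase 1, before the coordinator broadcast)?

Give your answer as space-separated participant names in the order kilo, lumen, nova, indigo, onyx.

Answer: kilo nova

Derivation:
Txn tx677 phase 1: kilo no -> aborted; lumen yes -> prepared; nova no -> aborted; indigo yes -> prepared; onyx yes -> prepared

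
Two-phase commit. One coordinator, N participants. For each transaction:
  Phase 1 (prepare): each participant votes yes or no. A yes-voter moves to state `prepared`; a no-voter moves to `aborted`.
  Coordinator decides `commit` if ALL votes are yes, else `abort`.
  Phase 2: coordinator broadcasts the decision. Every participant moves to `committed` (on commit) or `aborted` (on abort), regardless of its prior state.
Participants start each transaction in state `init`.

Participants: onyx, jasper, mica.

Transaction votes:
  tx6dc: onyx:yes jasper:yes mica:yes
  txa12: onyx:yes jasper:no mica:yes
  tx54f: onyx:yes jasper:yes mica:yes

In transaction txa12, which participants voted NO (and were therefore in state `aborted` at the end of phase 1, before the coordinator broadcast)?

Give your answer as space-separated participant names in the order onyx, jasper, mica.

Txn txa12 phase 1: onyx yes -> prepared; jasper no -> aborted; mica yes -> prepared

Answer: jasper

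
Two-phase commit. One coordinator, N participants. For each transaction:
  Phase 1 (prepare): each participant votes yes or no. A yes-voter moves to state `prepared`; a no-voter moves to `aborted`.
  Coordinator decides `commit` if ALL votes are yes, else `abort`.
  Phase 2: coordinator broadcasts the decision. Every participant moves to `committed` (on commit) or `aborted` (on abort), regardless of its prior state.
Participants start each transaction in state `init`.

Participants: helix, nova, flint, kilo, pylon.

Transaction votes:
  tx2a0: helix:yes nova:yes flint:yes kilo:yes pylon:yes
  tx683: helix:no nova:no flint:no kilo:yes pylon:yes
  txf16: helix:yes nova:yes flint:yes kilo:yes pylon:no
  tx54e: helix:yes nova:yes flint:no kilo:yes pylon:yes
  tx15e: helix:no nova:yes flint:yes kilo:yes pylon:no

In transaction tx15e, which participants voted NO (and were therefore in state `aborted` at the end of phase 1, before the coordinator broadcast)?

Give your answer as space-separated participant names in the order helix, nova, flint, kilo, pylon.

Txn tx15e phase 1: helix no -> aborted; nova yes -> prepared; flint yes -> prepared; kilo yes -> prepared; pylon no -> aborted

Answer: helix pylon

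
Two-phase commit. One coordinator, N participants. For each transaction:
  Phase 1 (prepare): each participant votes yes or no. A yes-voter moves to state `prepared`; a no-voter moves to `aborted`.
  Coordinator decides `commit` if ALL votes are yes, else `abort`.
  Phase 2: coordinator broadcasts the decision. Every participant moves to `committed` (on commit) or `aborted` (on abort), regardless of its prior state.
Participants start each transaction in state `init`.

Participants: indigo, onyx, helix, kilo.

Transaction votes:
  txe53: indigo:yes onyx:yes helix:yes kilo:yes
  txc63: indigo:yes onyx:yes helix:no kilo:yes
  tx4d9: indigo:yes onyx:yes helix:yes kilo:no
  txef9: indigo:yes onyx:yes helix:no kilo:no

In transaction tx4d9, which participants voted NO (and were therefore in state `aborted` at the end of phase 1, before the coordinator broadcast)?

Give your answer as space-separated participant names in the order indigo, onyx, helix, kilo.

Txn tx4d9 phase 1: indigo yes -> prepared; onyx yes -> prepared; helix yes -> prepared; kilo no -> aborted

Answer: kilo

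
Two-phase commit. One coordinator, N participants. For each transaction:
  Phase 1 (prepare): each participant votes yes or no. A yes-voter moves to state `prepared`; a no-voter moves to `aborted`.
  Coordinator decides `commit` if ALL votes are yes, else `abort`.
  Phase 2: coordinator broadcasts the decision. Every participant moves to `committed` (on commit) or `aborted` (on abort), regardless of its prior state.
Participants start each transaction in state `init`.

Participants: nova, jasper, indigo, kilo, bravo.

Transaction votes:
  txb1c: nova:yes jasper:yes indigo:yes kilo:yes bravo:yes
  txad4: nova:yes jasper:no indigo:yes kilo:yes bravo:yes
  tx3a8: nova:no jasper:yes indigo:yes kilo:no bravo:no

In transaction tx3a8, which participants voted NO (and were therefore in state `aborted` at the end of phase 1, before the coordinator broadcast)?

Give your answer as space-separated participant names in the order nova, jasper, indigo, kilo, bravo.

Answer: nova kilo bravo

Derivation:
Txn tx3a8 phase 1: nova no -> aborted; jasper yes -> prepared; indigo yes -> prepared; kilo no -> aborted; bravo no -> aborted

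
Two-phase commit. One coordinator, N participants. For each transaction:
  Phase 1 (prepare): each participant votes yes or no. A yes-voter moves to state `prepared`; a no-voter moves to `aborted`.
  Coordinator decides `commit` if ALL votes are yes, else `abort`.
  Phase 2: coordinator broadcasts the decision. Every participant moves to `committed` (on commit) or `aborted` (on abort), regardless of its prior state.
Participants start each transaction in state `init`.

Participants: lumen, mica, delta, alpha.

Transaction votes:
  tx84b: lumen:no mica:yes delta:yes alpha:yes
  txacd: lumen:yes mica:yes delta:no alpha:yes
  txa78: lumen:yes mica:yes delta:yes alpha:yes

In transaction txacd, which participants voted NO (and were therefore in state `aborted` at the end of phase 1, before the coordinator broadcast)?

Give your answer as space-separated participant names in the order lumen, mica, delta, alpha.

Txn txacd phase 1: lumen yes -> prepared; mica yes -> prepared; delta no -> aborted; alpha yes -> prepared

Answer: delta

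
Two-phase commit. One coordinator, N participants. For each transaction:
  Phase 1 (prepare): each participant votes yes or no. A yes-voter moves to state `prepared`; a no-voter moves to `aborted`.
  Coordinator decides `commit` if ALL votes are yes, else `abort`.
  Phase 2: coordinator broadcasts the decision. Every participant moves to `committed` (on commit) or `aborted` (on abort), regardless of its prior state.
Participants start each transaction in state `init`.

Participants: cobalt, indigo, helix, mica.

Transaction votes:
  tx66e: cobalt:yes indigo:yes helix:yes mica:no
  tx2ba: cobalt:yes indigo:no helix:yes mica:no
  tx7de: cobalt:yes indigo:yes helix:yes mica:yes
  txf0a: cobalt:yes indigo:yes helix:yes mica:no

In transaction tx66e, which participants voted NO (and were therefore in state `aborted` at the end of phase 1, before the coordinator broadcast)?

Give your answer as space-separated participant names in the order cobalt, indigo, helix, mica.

Answer: mica

Derivation:
Txn tx66e phase 1: cobalt yes -> prepared; indigo yes -> prepared; helix yes -> prepared; mica no -> aborted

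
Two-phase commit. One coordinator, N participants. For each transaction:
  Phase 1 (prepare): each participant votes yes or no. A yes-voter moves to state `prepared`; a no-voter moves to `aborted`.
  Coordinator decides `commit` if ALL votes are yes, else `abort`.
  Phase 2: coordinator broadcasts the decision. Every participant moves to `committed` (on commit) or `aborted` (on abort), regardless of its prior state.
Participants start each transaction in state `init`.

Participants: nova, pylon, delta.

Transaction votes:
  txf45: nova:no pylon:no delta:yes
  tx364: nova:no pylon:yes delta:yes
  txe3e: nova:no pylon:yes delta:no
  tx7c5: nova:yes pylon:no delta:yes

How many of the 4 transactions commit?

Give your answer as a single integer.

txf45: no from nova, pylon -> abort (commits=0)
tx364: no from nova -> abort (commits=0)
txe3e: no from nova, delta -> abort (commits=0)
tx7c5: no from pylon -> abort (commits=0)

Answer: 0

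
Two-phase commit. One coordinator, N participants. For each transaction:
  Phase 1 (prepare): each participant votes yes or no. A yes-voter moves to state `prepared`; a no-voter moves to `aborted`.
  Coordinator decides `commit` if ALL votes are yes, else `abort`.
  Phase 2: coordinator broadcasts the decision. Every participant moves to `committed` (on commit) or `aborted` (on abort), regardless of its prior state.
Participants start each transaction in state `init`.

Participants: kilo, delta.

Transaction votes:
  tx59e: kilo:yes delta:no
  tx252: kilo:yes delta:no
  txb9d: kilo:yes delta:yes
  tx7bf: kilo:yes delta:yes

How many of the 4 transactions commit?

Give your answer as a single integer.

tx59e: no from delta -> abort (commits=0)
tx252: no from delta -> abort (commits=0)
txb9d: all yes -> commit (commits=1)
tx7bf: all yes -> commit (commits=2)

Answer: 2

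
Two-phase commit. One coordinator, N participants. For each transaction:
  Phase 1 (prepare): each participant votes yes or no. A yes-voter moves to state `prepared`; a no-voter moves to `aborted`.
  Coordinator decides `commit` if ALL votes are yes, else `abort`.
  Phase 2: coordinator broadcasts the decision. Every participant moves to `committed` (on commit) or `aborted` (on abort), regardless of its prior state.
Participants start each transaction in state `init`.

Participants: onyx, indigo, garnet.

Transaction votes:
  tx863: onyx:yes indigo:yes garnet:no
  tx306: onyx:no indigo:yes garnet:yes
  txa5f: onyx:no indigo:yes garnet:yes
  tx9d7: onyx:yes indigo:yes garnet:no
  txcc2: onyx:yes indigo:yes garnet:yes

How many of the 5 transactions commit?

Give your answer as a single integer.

Answer: 1

Derivation:
tx863: no from garnet -> abort (commits=0)
tx306: no from onyx -> abort (commits=0)
txa5f: no from onyx -> abort (commits=0)
tx9d7: no from garnet -> abort (commits=0)
txcc2: all yes -> commit (commits=1)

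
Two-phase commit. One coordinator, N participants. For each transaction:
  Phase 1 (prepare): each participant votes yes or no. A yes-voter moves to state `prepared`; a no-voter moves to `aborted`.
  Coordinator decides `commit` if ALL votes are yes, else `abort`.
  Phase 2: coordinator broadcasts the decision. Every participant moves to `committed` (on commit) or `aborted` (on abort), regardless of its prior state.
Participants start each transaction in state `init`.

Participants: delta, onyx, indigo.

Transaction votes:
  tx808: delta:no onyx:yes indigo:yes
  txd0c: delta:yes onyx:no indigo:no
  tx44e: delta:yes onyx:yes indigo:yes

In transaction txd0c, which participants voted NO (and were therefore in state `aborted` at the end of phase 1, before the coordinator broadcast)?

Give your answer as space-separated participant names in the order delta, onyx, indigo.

Txn txd0c phase 1: delta yes -> prepared; onyx no -> aborted; indigo no -> aborted

Answer: onyx indigo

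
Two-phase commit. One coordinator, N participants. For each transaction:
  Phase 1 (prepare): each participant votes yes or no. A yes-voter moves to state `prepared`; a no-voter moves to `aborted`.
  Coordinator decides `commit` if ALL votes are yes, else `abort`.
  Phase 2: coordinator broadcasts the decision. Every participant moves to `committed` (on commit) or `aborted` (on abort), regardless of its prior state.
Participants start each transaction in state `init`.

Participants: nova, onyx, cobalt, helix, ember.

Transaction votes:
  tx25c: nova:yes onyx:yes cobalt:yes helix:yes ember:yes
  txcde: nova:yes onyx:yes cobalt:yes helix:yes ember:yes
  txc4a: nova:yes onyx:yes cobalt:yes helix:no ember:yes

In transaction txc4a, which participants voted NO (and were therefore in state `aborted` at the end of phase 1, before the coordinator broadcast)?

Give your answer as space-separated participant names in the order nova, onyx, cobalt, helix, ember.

Answer: helix

Derivation:
Txn txc4a phase 1: nova yes -> prepared; onyx yes -> prepared; cobalt yes -> prepared; helix no -> aborted; ember yes -> prepared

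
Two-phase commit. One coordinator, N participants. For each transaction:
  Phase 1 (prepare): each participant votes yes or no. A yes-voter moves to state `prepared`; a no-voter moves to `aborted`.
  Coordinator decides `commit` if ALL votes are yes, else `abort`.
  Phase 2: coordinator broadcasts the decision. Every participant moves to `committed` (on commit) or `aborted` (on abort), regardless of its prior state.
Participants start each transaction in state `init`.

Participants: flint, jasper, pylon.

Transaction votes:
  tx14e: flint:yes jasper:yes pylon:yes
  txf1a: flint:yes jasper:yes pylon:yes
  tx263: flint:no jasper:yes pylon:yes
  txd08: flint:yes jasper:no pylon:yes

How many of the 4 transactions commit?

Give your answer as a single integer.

tx14e: all yes -> commit (commits=1)
txf1a: all yes -> commit (commits=2)
tx263: no from flint -> abort (commits=2)
txd08: no from jasper -> abort (commits=2)

Answer: 2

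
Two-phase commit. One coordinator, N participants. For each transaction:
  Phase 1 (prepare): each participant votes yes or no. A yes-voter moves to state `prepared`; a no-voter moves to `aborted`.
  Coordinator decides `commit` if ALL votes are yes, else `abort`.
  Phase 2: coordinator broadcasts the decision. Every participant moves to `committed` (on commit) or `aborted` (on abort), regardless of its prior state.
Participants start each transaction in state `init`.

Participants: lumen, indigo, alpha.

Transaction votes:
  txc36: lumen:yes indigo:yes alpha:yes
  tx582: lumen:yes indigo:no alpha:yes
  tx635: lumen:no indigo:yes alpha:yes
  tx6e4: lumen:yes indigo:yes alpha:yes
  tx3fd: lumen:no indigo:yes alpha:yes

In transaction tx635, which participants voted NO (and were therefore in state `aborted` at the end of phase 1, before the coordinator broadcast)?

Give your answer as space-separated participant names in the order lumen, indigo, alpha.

Answer: lumen

Derivation:
Txn tx635 phase 1: lumen no -> aborted; indigo yes -> prepared; alpha yes -> prepared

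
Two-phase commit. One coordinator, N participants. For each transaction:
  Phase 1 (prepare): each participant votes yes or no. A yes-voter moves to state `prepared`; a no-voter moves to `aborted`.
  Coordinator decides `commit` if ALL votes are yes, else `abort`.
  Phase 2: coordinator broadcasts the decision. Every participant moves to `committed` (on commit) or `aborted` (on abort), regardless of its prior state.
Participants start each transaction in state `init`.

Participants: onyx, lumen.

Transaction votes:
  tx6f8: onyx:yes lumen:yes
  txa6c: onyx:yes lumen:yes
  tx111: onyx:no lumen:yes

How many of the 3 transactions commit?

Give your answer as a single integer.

Answer: 2

Derivation:
tx6f8: all yes -> commit (commits=1)
txa6c: all yes -> commit (commits=2)
tx111: no from onyx -> abort (commits=2)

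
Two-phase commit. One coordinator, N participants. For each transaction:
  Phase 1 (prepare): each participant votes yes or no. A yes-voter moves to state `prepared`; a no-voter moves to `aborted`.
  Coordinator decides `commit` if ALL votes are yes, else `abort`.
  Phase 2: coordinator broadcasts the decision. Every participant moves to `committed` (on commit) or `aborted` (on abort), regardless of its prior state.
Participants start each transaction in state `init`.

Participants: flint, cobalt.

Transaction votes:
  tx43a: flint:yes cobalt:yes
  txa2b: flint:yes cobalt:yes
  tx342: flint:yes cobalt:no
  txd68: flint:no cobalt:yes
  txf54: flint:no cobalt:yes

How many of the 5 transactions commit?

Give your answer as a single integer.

tx43a: all yes -> commit (commits=1)
txa2b: all yes -> commit (commits=2)
tx342: no from cobalt -> abort (commits=2)
txd68: no from flint -> abort (commits=2)
txf54: no from flint -> abort (commits=2)

Answer: 2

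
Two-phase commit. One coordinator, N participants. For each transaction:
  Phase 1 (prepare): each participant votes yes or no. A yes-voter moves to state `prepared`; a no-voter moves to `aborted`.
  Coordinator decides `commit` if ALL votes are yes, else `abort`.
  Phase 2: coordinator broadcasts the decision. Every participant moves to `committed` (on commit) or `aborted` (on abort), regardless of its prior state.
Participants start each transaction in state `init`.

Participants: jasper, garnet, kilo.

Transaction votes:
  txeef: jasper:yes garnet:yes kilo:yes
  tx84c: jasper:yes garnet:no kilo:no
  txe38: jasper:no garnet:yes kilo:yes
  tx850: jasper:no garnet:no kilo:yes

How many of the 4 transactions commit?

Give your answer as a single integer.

txeef: all yes -> commit (commits=1)
tx84c: no from garnet, kilo -> abort (commits=1)
txe38: no from jasper -> abort (commits=1)
tx850: no from jasper, garnet -> abort (commits=1)

Answer: 1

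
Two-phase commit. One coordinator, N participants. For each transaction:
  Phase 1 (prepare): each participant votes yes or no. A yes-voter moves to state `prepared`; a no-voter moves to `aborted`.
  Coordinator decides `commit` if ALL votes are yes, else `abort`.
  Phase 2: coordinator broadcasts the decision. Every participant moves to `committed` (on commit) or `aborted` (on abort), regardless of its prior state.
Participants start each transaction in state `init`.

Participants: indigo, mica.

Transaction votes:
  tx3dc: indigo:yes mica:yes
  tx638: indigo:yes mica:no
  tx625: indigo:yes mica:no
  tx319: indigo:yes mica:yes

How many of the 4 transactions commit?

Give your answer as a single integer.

tx3dc: all yes -> commit (commits=1)
tx638: no from mica -> abort (commits=1)
tx625: no from mica -> abort (commits=1)
tx319: all yes -> commit (commits=2)

Answer: 2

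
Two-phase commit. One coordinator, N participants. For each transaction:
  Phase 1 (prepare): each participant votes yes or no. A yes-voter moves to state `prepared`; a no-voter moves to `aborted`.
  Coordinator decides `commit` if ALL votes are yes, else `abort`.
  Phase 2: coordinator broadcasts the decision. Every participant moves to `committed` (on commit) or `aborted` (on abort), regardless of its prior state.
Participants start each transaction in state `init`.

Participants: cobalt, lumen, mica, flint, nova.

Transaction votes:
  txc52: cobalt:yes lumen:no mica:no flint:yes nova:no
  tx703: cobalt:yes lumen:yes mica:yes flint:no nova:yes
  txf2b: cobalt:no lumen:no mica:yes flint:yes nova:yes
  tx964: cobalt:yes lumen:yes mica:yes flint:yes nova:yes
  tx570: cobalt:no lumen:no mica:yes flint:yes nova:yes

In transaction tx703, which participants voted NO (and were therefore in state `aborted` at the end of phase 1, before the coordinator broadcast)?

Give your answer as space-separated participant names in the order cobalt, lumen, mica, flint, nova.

Answer: flint

Derivation:
Txn tx703 phase 1: cobalt yes -> prepared; lumen yes -> prepared; mica yes -> prepared; flint no -> aborted; nova yes -> prepared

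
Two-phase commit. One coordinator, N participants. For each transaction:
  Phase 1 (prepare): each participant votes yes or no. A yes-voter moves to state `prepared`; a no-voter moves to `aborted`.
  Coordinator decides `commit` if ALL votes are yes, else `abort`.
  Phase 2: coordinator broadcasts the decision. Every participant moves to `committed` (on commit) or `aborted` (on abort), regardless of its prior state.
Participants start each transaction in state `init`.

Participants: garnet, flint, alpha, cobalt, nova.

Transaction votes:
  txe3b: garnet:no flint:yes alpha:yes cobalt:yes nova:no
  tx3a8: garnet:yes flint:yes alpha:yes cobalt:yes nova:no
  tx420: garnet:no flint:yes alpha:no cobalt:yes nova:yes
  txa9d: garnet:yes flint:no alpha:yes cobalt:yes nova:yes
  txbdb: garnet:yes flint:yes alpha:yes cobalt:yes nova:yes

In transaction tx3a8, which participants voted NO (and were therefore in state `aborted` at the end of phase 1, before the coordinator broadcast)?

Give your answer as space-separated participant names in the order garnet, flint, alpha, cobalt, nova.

Txn tx3a8 phase 1: garnet yes -> prepared; flint yes -> prepared; alpha yes -> prepared; cobalt yes -> prepared; nova no -> aborted

Answer: nova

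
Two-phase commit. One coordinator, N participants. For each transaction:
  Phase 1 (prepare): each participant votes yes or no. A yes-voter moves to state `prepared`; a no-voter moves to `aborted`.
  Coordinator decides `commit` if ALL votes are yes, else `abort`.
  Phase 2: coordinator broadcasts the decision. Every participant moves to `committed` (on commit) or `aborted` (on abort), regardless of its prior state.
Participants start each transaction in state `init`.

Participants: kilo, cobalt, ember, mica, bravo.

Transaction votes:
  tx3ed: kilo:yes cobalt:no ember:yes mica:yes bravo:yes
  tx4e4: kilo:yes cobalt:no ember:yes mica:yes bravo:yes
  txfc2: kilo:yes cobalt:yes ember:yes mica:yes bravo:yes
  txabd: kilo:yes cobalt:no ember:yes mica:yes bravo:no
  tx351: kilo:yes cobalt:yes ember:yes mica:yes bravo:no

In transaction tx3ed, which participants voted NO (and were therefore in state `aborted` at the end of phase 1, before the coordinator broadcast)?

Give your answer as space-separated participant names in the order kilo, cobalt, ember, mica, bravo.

Answer: cobalt

Derivation:
Txn tx3ed phase 1: kilo yes -> prepared; cobalt no -> aborted; ember yes -> prepared; mica yes -> prepared; bravo yes -> prepared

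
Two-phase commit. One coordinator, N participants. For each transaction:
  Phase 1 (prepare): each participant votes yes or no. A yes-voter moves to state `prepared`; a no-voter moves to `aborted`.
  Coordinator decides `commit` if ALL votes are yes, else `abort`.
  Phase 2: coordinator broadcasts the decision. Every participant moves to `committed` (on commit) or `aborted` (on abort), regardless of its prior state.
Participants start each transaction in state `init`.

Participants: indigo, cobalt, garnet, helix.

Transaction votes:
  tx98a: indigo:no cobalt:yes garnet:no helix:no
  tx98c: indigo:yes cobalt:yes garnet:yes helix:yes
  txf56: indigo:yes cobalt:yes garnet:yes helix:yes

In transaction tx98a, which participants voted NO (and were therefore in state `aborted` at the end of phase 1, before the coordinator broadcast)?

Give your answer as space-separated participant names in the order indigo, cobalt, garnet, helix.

Answer: indigo garnet helix

Derivation:
Txn tx98a phase 1: indigo no -> aborted; cobalt yes -> prepared; garnet no -> aborted; helix no -> aborted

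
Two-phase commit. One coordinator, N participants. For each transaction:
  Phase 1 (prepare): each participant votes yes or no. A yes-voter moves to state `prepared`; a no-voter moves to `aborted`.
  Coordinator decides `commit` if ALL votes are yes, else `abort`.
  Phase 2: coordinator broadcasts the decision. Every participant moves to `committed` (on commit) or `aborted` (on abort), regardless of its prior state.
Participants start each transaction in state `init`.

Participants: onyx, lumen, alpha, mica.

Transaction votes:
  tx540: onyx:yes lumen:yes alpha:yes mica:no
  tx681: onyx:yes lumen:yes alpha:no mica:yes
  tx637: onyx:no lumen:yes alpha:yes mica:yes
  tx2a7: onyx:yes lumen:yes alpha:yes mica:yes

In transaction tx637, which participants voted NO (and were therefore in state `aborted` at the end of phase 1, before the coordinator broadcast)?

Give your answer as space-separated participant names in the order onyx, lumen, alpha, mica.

Answer: onyx

Derivation:
Txn tx637 phase 1: onyx no -> aborted; lumen yes -> prepared; alpha yes -> prepared; mica yes -> prepared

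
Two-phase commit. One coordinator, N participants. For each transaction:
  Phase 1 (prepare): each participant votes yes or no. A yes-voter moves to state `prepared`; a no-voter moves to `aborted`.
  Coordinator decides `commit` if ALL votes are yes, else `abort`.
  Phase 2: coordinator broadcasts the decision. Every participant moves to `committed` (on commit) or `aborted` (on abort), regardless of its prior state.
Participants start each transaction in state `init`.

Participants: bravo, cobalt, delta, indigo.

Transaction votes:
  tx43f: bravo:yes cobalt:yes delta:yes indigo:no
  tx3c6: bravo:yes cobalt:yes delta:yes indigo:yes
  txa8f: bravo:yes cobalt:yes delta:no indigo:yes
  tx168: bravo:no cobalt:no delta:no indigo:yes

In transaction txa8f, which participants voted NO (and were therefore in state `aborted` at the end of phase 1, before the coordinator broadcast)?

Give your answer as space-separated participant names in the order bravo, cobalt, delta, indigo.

Answer: delta

Derivation:
Txn txa8f phase 1: bravo yes -> prepared; cobalt yes -> prepared; delta no -> aborted; indigo yes -> prepared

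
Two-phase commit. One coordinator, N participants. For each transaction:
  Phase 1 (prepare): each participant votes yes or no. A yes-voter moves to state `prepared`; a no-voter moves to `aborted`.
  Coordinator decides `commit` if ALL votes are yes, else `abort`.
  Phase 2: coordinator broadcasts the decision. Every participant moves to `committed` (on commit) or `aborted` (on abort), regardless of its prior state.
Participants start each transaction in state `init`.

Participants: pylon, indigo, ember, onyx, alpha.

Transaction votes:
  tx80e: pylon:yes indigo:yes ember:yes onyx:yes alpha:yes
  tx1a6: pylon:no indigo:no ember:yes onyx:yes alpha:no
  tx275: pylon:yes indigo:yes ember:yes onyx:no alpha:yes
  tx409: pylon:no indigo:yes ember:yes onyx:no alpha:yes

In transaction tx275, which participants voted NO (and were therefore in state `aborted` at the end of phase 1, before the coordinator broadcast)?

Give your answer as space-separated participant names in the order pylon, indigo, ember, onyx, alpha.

Txn tx275 phase 1: pylon yes -> prepared; indigo yes -> prepared; ember yes -> prepared; onyx no -> aborted; alpha yes -> prepared

Answer: onyx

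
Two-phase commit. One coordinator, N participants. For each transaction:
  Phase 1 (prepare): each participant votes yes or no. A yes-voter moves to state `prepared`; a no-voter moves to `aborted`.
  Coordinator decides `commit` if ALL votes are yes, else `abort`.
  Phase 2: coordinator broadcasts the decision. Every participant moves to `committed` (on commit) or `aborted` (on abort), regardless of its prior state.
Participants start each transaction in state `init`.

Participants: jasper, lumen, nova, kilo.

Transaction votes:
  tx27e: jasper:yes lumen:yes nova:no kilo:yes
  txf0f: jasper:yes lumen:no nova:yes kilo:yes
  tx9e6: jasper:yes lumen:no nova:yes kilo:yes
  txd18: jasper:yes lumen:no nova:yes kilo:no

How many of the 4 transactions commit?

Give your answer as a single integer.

tx27e: no from nova -> abort (commits=0)
txf0f: no from lumen -> abort (commits=0)
tx9e6: no from lumen -> abort (commits=0)
txd18: no from lumen, kilo -> abort (commits=0)

Answer: 0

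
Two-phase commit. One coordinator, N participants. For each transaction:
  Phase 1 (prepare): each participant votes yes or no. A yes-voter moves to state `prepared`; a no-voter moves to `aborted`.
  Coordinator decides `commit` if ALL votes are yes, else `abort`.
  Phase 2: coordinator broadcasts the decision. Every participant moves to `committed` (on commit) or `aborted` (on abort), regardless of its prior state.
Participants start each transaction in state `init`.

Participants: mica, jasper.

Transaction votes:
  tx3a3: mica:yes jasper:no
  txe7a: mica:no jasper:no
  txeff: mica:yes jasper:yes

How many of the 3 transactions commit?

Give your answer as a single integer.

tx3a3: no from jasper -> abort (commits=0)
txe7a: no from mica, jasper -> abort (commits=0)
txeff: all yes -> commit (commits=1)

Answer: 1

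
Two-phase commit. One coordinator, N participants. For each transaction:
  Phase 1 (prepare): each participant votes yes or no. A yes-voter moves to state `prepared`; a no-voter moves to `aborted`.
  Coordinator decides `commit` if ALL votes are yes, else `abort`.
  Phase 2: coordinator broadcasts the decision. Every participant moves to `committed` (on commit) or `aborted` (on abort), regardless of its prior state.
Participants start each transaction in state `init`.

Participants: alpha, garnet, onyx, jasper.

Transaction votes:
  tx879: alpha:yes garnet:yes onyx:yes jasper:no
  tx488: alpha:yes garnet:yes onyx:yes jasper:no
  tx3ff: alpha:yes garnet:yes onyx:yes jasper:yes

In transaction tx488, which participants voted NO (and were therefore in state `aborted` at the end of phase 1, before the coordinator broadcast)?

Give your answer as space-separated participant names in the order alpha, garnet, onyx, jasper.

Answer: jasper

Derivation:
Txn tx488 phase 1: alpha yes -> prepared; garnet yes -> prepared; onyx yes -> prepared; jasper no -> aborted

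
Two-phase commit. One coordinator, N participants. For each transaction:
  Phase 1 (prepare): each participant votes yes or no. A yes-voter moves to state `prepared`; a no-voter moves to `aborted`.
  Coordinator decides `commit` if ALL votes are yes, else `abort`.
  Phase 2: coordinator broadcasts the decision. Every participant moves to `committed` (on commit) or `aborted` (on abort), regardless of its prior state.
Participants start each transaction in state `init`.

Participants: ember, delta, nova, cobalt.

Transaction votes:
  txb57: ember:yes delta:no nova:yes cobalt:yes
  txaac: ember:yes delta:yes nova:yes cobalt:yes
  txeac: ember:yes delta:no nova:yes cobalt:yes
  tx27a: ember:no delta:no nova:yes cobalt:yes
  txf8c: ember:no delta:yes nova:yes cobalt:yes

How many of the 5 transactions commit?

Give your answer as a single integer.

txb57: no from delta -> abort (commits=0)
txaac: all yes -> commit (commits=1)
txeac: no from delta -> abort (commits=1)
tx27a: no from ember, delta -> abort (commits=1)
txf8c: no from ember -> abort (commits=1)

Answer: 1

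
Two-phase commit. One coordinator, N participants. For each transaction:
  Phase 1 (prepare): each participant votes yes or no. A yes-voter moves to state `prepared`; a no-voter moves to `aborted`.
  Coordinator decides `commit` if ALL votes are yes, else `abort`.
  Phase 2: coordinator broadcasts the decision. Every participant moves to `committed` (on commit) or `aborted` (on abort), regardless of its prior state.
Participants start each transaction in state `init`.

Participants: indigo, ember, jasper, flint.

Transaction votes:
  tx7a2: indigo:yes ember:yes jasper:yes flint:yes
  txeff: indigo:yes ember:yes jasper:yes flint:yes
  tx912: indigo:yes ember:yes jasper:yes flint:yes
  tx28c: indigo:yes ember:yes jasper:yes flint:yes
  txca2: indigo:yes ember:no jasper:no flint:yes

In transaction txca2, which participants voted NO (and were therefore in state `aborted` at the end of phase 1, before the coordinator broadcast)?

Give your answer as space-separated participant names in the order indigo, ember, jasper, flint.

Answer: ember jasper

Derivation:
Txn txca2 phase 1: indigo yes -> prepared; ember no -> aborted; jasper no -> aborted; flint yes -> prepared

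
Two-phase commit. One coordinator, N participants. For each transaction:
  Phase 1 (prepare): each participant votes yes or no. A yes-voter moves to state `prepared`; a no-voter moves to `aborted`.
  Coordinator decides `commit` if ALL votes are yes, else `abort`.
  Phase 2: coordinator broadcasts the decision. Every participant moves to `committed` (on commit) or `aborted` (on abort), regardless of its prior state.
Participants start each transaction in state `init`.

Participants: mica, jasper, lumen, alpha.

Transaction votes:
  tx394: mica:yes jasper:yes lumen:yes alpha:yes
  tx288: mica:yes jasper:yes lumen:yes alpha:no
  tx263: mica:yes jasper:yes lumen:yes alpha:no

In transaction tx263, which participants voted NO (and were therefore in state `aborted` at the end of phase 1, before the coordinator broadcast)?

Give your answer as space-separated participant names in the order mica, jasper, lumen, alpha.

Answer: alpha

Derivation:
Txn tx263 phase 1: mica yes -> prepared; jasper yes -> prepared; lumen yes -> prepared; alpha no -> aborted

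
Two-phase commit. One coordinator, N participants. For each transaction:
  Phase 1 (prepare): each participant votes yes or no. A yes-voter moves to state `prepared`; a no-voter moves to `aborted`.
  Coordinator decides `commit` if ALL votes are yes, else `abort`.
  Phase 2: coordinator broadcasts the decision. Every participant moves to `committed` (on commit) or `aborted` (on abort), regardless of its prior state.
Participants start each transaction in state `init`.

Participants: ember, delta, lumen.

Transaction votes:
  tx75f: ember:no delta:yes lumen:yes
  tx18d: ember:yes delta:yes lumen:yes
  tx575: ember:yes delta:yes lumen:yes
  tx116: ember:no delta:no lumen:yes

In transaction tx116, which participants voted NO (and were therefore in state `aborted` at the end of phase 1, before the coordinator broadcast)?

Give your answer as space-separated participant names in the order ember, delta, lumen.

Txn tx116 phase 1: ember no -> aborted; delta no -> aborted; lumen yes -> prepared

Answer: ember delta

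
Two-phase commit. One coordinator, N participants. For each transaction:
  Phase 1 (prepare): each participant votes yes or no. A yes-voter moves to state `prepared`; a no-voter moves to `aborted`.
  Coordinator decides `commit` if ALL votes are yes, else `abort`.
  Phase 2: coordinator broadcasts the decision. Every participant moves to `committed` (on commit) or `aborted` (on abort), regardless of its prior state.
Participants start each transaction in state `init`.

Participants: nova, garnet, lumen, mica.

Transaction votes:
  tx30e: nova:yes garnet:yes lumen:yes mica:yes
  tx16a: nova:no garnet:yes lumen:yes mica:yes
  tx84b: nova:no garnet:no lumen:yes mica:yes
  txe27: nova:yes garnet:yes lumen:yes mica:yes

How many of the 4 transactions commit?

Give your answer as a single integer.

tx30e: all yes -> commit (commits=1)
tx16a: no from nova -> abort (commits=1)
tx84b: no from nova, garnet -> abort (commits=1)
txe27: all yes -> commit (commits=2)

Answer: 2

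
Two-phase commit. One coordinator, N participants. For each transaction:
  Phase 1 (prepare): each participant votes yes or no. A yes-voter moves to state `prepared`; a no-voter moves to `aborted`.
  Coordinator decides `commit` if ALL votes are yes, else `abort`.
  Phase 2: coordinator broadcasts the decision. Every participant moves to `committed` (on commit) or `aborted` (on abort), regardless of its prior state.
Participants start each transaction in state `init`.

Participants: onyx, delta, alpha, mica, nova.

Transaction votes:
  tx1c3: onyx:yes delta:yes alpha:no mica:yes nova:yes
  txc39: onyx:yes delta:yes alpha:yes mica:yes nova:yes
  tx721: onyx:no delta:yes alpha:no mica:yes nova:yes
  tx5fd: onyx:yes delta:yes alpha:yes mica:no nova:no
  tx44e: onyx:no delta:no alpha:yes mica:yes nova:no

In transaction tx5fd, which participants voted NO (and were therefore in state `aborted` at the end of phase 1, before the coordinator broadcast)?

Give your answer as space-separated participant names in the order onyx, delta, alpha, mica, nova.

Answer: mica nova

Derivation:
Txn tx5fd phase 1: onyx yes -> prepared; delta yes -> prepared; alpha yes -> prepared; mica no -> aborted; nova no -> aborted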